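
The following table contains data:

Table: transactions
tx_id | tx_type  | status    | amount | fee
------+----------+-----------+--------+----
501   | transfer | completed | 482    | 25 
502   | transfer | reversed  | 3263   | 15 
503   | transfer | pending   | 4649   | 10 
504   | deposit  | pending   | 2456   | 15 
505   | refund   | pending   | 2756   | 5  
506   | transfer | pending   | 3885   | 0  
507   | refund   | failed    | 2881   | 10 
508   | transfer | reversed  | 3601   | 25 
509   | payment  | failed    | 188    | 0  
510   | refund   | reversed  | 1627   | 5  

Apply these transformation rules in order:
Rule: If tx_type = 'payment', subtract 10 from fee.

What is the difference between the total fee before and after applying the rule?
10

Step 1: Original sum of fee = 110
Step 2: 1 records have tx_type = 'payment'
Step 3: Each affected record changes by -10
Step 4: Total change = 1 × -10 = -10
Step 5: New sum = 110 + -10 = 100
Step 6: Difference = |100 - 110| = 10
        (Sum decreased by 10)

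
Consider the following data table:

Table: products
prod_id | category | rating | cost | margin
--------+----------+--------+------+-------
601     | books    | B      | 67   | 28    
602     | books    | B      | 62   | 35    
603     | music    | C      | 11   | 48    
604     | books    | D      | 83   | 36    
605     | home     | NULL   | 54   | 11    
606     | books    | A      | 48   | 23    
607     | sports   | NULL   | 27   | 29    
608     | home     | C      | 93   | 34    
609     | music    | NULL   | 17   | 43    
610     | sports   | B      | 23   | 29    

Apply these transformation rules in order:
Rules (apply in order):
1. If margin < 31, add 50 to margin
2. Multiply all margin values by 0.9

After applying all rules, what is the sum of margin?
509.4

Step 1: Apply Rule 1 - Add 50 to records with margin < 31
  - 5 records affected: 120 + (5 × 50) = 370
  - Unaffected records: 196
  - Sum after Rule 1: 566
Step 2: Apply Rule 2 - Multiply all by 0.9
  - 566 × 0.9 = 509.4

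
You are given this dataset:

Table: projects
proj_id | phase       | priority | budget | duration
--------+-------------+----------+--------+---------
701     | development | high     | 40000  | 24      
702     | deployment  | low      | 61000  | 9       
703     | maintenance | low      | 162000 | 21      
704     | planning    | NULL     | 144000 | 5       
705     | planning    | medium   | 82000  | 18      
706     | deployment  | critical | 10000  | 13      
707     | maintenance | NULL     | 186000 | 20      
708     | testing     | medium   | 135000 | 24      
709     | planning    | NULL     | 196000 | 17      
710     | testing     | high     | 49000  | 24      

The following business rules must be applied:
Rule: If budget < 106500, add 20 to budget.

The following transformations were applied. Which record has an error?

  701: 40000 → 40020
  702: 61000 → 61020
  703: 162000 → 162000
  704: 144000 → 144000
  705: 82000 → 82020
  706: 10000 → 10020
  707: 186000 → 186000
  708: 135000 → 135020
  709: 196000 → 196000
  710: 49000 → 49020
Record 708 has an error. The correct transformed value should be 135000, not 135020.

Step 1: Check each record against the rule
Step 2: Record 708 has budget = 135000
Step 3: Since 135000 >= 106500, the bonus should not have been applied
Step 4: Correct value = 135000, but claimed value = 135020
Conclusion: Record 708 has the error.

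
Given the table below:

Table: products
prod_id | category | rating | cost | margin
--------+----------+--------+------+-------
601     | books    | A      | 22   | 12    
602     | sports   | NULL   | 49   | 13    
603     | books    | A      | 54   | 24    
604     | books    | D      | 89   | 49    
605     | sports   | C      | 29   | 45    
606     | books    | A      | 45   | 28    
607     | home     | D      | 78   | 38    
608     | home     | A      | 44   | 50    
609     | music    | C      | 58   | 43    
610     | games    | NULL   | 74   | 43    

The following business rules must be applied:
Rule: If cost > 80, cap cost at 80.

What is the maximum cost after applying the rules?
80

Step 1: Original maximum cost = 89
Step 2: Apply cap at 80
Step 3: 1 records had cost > 80 and were capped
Step 4: Maximum after transformation = 80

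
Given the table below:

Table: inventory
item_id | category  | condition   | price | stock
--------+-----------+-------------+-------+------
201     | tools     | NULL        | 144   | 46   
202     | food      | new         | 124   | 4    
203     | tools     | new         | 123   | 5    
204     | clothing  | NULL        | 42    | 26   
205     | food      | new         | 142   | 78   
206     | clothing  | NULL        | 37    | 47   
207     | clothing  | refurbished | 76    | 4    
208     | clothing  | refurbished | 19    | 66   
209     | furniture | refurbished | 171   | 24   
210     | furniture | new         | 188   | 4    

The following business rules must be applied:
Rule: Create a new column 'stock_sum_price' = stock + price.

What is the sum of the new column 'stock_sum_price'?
1370

Step 1: For each record, compute stock + price
Example calculations:
  46 + 144 = 190
  4 + 124 = 128
  5 + 123 = 128
  ...
Step 2: Sum all derived values
Step 3: Total = 1370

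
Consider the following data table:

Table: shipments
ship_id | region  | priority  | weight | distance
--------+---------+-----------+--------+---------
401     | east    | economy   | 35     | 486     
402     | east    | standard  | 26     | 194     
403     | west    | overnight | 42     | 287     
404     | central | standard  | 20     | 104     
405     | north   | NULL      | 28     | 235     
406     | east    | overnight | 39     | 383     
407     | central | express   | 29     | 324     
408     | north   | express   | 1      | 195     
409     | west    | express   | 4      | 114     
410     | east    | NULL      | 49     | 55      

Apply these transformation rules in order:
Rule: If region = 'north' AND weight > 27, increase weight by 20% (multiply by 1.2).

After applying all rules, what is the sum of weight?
278.6

Step 1: Find records where region = 'north' AND weight > 27
Step 2: 1 records match, summing to 28
Step 3: After multiplier: 28 × 1.2 = 33.6
Step 4: Unaffected records sum: 245
Step 5: Final sum = 33.6 + 245 = 278.6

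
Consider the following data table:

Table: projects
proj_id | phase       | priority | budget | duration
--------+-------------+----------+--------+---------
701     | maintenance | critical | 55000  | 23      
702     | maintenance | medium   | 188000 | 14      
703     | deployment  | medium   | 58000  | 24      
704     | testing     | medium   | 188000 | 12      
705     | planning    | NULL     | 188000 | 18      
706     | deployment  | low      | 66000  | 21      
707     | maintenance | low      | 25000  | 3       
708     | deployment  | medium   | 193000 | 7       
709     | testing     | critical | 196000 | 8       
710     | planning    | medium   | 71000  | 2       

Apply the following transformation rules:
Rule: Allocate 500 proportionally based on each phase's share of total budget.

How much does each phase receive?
deployment: 129.07, maintenance: 109.12, planning: 105.46, testing: 156.35

Step 1: Calculate total budget = 1228000
Step 2: Calculate each phase's proportion:
  deployment: 317000/1228000 = 25.81% → 129.07
  maintenance: 268000/1228000 = 21.82% → 109.12
  planning: 259000/1228000 = 21.09% → 105.46
  testing: 384000/1228000 = 31.27% → 156.35
Step 3: Verify: sum of allocations ≈ 500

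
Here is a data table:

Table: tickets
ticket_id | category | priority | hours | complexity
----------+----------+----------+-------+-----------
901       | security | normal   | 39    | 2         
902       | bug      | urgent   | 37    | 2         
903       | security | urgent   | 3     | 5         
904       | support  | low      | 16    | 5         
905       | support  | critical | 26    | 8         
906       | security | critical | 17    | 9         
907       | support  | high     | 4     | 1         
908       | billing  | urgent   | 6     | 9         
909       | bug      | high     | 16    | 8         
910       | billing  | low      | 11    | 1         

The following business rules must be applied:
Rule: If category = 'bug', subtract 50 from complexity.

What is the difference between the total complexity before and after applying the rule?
100

Step 1: Original sum of complexity = 50
Step 2: 2 records have category = 'bug'
Step 3: Each affected record changes by -50
Step 4: Total change = 2 × -50 = -100
Step 5: New sum = 50 + -100 = -50
Step 6: Difference = |-50 - 50| = 100
        (Sum decreased by 100)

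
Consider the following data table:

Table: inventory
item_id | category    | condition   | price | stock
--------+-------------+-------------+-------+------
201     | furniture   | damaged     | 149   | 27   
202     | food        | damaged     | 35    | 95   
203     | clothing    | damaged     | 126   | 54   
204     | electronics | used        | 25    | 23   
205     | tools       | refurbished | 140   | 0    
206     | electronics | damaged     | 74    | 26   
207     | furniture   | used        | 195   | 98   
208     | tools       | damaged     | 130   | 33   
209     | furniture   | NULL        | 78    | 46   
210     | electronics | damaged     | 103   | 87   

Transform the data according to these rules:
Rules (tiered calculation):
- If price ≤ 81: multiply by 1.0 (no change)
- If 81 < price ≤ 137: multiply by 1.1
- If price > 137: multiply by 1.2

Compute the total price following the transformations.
1187.7

Step 1: Tier 1 (price ≤ 81): 4 records, sum = 212 × 1.0 = 212.0
Step 2: Tier 2 (81 < price ≤ 137): 3 records, sum = 359 × 1.1 = 394.9
Step 3: Tier 3 (price > 137): 3 records, sum = 484 × 1.2 = 580.8
Step 4: Final sum = 212.0 + 394.9 + 580.8 = 1187.7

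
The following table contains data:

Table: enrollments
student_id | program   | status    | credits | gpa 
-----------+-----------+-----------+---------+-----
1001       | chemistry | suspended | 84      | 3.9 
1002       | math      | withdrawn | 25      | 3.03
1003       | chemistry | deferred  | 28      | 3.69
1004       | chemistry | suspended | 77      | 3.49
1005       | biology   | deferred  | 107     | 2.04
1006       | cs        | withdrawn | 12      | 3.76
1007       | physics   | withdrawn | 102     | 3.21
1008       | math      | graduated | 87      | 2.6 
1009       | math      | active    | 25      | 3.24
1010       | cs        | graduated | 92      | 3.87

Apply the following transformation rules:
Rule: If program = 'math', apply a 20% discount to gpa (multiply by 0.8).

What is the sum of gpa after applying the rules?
31.06

Step 1: Records with program = 'math' have total gpa = 8.87
Step 2: Apply multiplier: 8.87 × 0.8 = 7.1
Step 3: Other records total: 23.96
Step 4: Final sum = 7.1 + 23.96 = 31.06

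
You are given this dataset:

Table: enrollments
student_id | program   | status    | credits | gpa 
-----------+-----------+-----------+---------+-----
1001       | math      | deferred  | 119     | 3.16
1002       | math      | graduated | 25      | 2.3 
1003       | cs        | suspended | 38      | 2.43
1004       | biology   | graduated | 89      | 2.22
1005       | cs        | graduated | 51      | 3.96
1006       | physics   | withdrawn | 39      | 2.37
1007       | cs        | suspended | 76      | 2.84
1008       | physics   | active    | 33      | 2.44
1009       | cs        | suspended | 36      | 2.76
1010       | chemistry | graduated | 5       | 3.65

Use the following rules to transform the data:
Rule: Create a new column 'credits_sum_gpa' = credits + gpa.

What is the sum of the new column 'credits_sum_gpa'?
539.13

Step 1: For each record, compute credits + gpa
Example calculations:
  119 + 3.16 = 122.16
  25 + 2.3 = 27.3
  38 + 2.43 = 40.43
  ...
Step 2: Sum all derived values
Step 3: Total = 539.13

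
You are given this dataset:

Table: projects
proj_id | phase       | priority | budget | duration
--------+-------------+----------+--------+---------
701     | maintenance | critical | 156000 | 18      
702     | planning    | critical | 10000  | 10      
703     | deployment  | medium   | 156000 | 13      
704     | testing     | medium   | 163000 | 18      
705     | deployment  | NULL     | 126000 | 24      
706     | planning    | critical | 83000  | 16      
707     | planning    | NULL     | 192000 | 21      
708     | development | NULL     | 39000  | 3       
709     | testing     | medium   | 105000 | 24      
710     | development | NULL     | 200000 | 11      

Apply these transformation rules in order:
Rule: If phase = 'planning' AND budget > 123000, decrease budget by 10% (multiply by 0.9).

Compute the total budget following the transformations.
1210800.0

Step 1: Find records where phase = 'planning' AND budget > 123000
Step 2: 1 records match, summing to 192000
Step 3: After multiplier: 192000 × 0.9 = 172800.0
Step 4: Unaffected records sum: 1038000
Step 5: Final sum = 172800.0 + 1038000 = 1210800.0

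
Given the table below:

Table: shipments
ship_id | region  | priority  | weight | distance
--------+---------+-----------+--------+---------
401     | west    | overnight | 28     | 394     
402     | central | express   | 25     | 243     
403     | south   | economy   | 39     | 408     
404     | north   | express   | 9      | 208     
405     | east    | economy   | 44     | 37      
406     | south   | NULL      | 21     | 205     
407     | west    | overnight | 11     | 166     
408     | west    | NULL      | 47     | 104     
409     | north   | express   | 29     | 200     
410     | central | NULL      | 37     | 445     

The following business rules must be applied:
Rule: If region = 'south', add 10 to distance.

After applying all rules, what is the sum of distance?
2430

Step 1: Count records where region = 'south': 2
Step 2: Total bonus added: 2 × 10 = 20
Step 3: Original sum of distance: 2410
Step 4: Final sum = 2410 + 20 = 2430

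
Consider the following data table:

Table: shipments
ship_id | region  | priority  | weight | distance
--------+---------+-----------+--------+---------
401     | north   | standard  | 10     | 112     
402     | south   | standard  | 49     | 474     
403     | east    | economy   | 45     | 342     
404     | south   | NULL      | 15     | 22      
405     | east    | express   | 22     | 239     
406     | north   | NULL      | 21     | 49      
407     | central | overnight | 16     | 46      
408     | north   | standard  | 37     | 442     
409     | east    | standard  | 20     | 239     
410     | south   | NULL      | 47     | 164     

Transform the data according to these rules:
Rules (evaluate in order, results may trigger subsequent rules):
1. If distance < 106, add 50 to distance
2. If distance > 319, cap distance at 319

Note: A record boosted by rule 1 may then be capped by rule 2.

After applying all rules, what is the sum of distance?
1978

Step 1: Apply rule 1 to records with distance < 106
  - 3 records get bonus of 50
  - Of these, 0 records then exceed 319 and get capped
Step 2: Apply rule 2 to records with distance > 319
  - 3 records (original) are capped
Step 3: Calculate final sum = 1978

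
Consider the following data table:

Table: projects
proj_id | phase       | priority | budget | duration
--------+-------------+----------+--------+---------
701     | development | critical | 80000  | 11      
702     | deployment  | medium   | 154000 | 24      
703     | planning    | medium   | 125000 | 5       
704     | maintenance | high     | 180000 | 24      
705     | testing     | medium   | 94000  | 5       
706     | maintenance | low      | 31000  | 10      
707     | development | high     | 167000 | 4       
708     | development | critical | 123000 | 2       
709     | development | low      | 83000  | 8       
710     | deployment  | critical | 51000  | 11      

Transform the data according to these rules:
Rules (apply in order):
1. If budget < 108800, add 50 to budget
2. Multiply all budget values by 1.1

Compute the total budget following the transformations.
1197075.0

Step 1: Apply Rule 1 - Add 50 to records with budget < 108800
  - 5 records affected: 339000 + (5 × 50) = 339250
  - Unaffected records: 749000
  - Sum after Rule 1: 1088250
Step 2: Apply Rule 2 - Multiply all by 1.1
  - 1088250 × 1.1 = 1197075.0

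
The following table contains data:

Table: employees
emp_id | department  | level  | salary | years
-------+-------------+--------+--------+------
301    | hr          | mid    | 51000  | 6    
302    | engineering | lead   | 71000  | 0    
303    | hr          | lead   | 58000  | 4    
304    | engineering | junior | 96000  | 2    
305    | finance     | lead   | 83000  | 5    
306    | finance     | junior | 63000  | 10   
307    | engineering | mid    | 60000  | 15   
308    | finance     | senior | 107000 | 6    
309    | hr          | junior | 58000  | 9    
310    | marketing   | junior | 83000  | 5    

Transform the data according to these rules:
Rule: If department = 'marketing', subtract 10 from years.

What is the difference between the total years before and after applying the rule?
10

Step 1: Original sum of years = 62
Step 2: 1 records have department = 'marketing'
Step 3: Each affected record changes by -10
Step 4: Total change = 1 × -10 = -10
Step 5: New sum = 62 + -10 = 52
Step 6: Difference = |52 - 62| = 10
        (Sum decreased by 10)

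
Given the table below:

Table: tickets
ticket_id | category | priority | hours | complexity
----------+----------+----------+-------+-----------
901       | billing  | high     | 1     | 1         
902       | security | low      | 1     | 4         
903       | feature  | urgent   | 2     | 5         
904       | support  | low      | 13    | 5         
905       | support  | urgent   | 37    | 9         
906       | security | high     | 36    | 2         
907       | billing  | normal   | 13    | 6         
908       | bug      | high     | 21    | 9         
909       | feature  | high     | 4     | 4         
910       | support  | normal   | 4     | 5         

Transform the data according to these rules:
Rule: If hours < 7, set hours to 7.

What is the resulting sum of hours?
155

Step 1: 5 records have hours < 7
Step 2: These records originally summed to 12
Step 3: After setting to minimum: 5 × 7 = 35
Step 4: Unaffected records sum: 120
Step 5: Final sum = 35 + 120 = 155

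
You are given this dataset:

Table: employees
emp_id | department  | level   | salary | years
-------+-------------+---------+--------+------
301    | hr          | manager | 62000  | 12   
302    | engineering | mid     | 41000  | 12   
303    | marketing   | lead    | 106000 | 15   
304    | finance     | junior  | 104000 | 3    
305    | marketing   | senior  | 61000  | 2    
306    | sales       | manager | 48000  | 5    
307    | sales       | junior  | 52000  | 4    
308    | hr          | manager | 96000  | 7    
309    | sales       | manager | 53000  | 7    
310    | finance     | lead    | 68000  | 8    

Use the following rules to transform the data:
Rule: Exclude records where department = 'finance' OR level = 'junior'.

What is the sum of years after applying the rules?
60

Step 1: Find records where department = 'finance' OR level = 'junior'
Step 2: 3 records match, summing to 15
Step 3: Original sum: 75
Step 4: Remaining sum = 75 - 15 = 60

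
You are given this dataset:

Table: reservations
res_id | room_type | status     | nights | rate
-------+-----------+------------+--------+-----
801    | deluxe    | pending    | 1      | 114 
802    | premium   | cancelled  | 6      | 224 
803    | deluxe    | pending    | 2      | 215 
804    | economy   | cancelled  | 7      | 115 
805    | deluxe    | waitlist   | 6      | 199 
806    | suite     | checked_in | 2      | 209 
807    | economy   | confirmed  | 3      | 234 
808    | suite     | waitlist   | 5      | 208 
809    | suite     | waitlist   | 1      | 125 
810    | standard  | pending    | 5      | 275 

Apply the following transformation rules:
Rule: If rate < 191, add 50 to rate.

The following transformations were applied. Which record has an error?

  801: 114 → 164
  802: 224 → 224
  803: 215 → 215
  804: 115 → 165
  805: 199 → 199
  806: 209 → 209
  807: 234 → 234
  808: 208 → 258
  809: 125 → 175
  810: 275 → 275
Record 808 has an error. The correct transformed value should be 208, not 258.

Step 1: Check each record against the rule
Step 2: Record 808 has rate = 208
Step 3: Since 208 >= 191, the bonus should not have been applied
Step 4: Correct value = 208, but claimed value = 258
Conclusion: Record 808 has the error.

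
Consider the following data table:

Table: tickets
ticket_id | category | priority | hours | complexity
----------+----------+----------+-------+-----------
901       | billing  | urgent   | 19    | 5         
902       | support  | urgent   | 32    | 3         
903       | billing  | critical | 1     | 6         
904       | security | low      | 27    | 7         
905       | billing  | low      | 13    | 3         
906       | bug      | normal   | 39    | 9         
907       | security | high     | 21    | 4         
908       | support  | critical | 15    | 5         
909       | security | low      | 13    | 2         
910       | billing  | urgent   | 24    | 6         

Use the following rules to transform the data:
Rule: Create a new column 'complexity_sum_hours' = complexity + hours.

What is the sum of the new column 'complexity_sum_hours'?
254

Step 1: For each record, compute complexity + hours
Example calculations:
  5 + 19 = 24
  3 + 32 = 35
  6 + 1 = 7
  ...
Step 2: Sum all derived values
Step 3: Total = 254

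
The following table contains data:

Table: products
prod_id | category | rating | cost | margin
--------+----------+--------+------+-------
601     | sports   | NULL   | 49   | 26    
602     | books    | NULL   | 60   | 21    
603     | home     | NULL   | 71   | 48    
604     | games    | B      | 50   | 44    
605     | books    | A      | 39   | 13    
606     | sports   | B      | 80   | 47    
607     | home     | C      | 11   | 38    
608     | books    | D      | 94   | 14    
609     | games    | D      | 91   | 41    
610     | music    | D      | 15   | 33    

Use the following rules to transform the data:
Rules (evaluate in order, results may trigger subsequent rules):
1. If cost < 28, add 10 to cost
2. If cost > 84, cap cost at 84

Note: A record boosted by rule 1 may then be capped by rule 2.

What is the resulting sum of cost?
563

Step 1: Apply rule 1 to records with cost < 28
  - 2 records get bonus of 10
  - Of these, 0 records then exceed 84 and get capped
Step 2: Apply rule 2 to records with cost > 84
  - 2 records (original) are capped
Step 3: Calculate final sum = 563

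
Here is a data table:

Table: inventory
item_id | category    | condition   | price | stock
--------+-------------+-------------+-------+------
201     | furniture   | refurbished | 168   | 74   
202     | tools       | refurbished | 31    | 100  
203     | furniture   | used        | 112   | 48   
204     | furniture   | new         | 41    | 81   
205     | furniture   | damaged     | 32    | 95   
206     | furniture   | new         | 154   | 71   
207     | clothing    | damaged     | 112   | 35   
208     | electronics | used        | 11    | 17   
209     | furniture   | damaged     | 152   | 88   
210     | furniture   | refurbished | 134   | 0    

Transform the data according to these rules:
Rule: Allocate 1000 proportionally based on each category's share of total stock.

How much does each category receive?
clothing: 57.47, electronics: 27.91, furniture: 750.41, tools: 164.2

Step 1: Calculate total stock = 609
Step 2: Calculate each category's proportion:
  clothing: 35/609 = 5.75% → 57.47
  electronics: 17/609 = 2.79% → 27.91
  furniture: 457/609 = 75.04% → 750.41
  tools: 100/609 = 16.42% → 164.2
Step 3: Verify: sum of allocations ≈ 1000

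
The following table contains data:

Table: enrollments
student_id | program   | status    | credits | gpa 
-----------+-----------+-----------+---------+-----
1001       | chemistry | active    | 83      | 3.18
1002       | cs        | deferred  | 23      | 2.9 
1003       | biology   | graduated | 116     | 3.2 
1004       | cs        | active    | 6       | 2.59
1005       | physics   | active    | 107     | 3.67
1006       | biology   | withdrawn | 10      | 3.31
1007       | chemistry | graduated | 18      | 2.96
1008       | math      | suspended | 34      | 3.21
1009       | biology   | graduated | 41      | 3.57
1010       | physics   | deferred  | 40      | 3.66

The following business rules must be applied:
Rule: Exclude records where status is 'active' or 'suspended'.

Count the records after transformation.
6

Step 1: Count records to exclude
  - 3 (active) + 1 (suspended) = 4 records
Step 2: Total records: 10
Step 3: Remaining = 10 - 4 = 6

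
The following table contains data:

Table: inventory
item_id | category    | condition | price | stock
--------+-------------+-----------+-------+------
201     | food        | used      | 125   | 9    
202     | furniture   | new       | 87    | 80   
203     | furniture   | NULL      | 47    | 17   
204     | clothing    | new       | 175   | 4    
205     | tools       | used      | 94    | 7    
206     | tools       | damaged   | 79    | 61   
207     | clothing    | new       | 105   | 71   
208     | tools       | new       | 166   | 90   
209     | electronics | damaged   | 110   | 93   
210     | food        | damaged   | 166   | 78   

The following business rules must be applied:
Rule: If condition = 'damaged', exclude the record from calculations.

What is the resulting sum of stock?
278

Step 1: Identify records where condition = 'damaged'
Step 2: The excluded records sum to 232
Step 3: Original total stock = 510
Step 4: Remaining total = 510 - 232 = 278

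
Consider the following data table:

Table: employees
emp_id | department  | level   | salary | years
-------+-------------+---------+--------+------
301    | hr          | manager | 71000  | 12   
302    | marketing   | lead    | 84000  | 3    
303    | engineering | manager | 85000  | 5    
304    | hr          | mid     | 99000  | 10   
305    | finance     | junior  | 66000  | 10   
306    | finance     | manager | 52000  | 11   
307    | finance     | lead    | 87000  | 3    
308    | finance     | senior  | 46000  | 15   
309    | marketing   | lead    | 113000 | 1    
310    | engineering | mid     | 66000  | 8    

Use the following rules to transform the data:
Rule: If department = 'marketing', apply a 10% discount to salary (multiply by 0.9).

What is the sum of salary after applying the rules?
749300.0

Step 1: Records with department = 'marketing' have total salary = 197000
Step 2: Apply multiplier: 197000 × 0.9 = 177300.0
Step 3: Other records total: 572000
Step 4: Final sum = 177300.0 + 572000 = 749300.0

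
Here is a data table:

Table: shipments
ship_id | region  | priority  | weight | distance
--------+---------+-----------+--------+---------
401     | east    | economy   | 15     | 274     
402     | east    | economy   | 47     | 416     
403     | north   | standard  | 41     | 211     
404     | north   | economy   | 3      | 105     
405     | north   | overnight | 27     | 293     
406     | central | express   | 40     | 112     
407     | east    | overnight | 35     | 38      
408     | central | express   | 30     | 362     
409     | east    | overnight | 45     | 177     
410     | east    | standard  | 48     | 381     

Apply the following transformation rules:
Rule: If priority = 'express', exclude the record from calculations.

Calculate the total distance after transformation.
1895

Step 1: Identify records where priority = 'express'
Step 2: The excluded records sum to 474
Step 3: Original total distance = 2369
Step 4: Remaining total = 2369 - 474 = 1895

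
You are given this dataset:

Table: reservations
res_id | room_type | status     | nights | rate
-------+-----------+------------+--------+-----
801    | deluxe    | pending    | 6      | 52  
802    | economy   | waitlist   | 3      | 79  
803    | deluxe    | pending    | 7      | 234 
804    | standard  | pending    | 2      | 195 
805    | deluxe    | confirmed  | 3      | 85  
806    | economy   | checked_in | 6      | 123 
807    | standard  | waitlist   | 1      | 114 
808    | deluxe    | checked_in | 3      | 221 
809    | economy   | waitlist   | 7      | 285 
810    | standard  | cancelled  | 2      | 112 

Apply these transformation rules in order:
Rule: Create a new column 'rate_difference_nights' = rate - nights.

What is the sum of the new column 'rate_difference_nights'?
1460

Step 1: For each record, compute rate - nights
Example calculations:
  52 - 6 = 46
  79 - 3 = 76
  234 - 7 = 227
  ...
Step 2: Sum all derived values
Step 3: Total = 1460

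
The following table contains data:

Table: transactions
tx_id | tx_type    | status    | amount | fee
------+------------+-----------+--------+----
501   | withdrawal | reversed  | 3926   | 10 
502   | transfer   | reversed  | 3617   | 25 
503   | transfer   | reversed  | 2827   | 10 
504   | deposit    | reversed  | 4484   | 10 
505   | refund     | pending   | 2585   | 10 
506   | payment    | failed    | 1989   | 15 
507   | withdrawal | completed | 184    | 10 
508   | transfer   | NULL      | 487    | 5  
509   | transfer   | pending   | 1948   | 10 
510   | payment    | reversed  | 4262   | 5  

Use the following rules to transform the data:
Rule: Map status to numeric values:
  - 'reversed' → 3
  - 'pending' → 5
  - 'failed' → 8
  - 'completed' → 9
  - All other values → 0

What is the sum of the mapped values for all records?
42

Step 1: Apply mapping to each record
Step 2: Count by status:
  'reversed': 5 records × 3 = 15
  'pending': 2 records × 5 = 10
  'failed': 1 records × 8 = 8
  'completed': 1 records × 9 = 9
Step 3: Sum all mapped values = 42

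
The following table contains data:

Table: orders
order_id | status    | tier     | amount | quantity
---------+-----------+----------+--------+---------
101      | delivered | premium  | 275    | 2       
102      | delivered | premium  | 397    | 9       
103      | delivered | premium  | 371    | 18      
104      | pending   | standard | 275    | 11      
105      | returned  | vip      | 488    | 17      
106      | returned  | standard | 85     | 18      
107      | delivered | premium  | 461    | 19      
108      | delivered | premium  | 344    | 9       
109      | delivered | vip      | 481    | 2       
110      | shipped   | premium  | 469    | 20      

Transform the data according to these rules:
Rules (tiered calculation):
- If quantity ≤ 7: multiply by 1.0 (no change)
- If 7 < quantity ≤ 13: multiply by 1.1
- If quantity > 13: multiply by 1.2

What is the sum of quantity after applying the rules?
146.3

Step 1: Tier 1 (quantity ≤ 7): 2 records, sum = 4 × 1.0 = 4.0
Step 2: Tier 2 (7 < quantity ≤ 13): 3 records, sum = 29 × 1.1 = 31.9
Step 3: Tier 3 (quantity > 13): 5 records, sum = 92 × 1.2 = 110.4
Step 4: Final sum = 4.0 + 31.9 + 110.4 = 146.3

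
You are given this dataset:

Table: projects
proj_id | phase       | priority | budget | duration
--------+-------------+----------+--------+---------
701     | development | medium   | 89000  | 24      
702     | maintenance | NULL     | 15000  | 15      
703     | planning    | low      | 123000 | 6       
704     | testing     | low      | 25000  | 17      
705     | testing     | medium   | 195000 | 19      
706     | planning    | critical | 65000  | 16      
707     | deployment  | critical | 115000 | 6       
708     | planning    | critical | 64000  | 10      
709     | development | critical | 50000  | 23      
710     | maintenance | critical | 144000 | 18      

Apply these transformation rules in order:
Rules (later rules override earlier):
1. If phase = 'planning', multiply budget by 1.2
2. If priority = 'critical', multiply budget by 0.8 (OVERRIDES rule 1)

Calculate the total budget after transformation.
822000.0

Step 1: Rule 2 takes priority for records with priority = 'critical'
  - 5 records: 438000 × 0.8 = 350400.0
Step 2: Rule 1 applies to remaining records with phase = 'planning'
  - 1 records: 123000 × 1.2 = 147600.0
Step 3: Other records unchanged: 324000
Step 4: Final sum = 350400.0 + 147600.0 + 324000 = 822000.0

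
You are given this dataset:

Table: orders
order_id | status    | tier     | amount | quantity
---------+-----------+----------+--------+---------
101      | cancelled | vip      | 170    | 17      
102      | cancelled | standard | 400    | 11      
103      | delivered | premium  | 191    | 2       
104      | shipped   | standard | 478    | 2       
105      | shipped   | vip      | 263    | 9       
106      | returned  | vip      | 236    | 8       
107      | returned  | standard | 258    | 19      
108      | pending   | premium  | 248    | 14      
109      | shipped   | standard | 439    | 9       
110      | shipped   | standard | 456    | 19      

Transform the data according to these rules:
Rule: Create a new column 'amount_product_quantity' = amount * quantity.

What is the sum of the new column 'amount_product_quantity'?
33872

Step 1: For each record, compute amount * quantity
Example calculations:
  170 * 17 = 2890
  400 * 11 = 4400
  191 * 2 = 382
  ...
Step 2: Sum all derived values
Step 3: Total = 33872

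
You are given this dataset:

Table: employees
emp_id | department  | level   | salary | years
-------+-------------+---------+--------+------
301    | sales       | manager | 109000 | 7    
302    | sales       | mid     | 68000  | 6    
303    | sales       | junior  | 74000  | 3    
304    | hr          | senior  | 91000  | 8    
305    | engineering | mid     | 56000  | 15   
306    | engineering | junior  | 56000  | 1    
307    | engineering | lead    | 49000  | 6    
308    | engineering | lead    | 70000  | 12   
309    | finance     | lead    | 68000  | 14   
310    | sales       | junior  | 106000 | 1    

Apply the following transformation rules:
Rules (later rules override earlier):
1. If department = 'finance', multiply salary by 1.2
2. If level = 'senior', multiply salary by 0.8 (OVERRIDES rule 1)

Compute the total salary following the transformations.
742400.0

Step 1: Rule 2 takes priority for records with level = 'senior'
  - 1 records: 91000 × 0.8 = 72800.0
Step 2: Rule 1 applies to remaining records with department = 'finance'
  - 1 records: 68000 × 1.2 = 81600.0
Step 3: Other records unchanged: 588000
Step 4: Final sum = 72800.0 + 81600.0 + 588000 = 742400.0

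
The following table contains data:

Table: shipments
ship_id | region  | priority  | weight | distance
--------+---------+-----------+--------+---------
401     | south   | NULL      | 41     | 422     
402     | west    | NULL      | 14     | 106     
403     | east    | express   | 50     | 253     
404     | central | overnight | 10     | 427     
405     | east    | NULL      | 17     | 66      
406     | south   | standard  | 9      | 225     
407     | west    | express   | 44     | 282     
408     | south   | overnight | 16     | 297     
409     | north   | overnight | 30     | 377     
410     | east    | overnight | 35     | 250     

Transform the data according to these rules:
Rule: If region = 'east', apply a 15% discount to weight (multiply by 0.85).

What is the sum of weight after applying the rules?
250.7

Step 1: Records with region = 'east' have total weight = 102
Step 2: Apply multiplier: 102 × 0.85 = 86.7
Step 3: Other records total: 164
Step 4: Final sum = 86.7 + 164 = 250.7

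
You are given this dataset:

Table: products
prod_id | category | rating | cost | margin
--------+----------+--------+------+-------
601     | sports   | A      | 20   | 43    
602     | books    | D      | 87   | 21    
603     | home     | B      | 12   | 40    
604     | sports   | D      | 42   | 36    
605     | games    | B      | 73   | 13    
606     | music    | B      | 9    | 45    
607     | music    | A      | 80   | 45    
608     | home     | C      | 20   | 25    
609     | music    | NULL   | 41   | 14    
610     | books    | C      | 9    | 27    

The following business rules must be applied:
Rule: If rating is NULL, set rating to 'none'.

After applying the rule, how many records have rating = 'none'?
1

Step 1: Count records where rating IS NULL
Step 2: Found 1 records with NULL rating
Step 3: These records will have rating set to 'none'
Step 4: Records already having rating = 'none': 0
Step 5: Answer: 1 + 0 = 1 records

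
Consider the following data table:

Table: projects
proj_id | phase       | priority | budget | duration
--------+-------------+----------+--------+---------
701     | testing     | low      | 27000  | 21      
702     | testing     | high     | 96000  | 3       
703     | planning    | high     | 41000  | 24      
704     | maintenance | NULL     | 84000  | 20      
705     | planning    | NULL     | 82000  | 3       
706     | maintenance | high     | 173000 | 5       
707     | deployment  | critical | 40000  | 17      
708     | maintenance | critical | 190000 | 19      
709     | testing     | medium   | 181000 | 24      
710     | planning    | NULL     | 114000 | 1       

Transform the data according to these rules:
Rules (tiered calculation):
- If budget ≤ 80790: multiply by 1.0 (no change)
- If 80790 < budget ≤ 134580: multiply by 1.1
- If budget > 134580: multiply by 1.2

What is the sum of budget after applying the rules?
1174400.0

Step 1: Tier 1 (budget ≤ 80790): 3 records, sum = 108000 × 1.0 = 108000.0
Step 2: Tier 2 (80790 < budget ≤ 134580): 4 records, sum = 376000 × 1.1 = 413600.0
Step 3: Tier 3 (budget > 134580): 3 records, sum = 544000 × 1.2 = 652800.0
Step 4: Final sum = 108000.0 + 413600.0 + 652800.0 = 1174400.0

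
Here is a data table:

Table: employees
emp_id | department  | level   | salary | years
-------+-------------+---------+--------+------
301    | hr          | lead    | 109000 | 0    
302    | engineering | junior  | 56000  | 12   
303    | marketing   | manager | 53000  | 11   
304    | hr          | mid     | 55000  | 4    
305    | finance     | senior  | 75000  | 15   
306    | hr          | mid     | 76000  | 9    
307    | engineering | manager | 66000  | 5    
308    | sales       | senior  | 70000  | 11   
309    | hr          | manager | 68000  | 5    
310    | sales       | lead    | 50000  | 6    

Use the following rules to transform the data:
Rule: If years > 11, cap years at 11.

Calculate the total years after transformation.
73

Step 1: 2 records have years > 11
Step 2: These records originally summed to 27
Step 3: After capping: 2 × 11 = 22
Step 4: Unaffected records sum: 51
Step 5: Final sum = 22 + 51 = 73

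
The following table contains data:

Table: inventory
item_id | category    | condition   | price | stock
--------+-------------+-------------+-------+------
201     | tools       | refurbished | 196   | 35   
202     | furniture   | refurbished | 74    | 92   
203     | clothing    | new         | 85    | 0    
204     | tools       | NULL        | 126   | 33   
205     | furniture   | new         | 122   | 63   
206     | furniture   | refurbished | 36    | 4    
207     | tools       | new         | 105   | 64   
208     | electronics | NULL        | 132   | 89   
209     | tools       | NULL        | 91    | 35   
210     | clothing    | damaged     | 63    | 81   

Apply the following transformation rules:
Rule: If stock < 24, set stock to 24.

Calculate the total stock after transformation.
540

Step 1: 2 records have stock < 24
Step 2: These records originally summed to 4
Step 3: After setting to minimum: 2 × 24 = 48
Step 4: Unaffected records sum: 492
Step 5: Final sum = 48 + 492 = 540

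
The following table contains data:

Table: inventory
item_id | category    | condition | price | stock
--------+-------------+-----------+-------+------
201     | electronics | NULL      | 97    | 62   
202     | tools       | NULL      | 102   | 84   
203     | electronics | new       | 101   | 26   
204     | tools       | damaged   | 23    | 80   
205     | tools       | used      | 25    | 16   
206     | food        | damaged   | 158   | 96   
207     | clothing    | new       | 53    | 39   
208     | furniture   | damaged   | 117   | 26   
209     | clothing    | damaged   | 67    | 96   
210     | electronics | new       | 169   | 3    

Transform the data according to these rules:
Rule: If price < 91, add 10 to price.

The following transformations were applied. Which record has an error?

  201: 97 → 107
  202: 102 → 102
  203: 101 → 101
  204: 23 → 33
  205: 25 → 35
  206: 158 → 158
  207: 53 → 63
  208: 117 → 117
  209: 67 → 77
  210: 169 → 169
Record 201 has an error. The correct transformed value should be 97, not 107.

Step 1: Check each record against the rule
Step 2: Record 201 has price = 97
Step 3: Since 97 >= 91, the bonus should not have been applied
Step 4: Correct value = 97, but claimed value = 107
Conclusion: Record 201 has the error.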